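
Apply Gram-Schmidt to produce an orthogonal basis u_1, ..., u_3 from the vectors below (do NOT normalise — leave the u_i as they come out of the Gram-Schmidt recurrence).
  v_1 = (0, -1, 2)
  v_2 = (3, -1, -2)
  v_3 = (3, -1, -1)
Orthogonal basis:
  u_1 = (0, -1, 2)
  u_2 = (3, -8/5, -4/5)
  u_3 = (12/61, 18/61, 9/61)

Apply the Gram-Schmidt recurrence
  u_1 = v_1
  u_i = v_i − Σ_{j<i} ((v_i · u_j) / (u_j · u_j)) · u_j.

Step by step this gives:
  u_1 = (0, -1, 2)
  u_2 = (3, -8/5, -4/5)
  u_3 = (12/61, 18/61, 9/61)

Orthogonality check:
  u_2 · u_1 = 0 (should be 0)
  u_3 · u_1 = 0 (should be 0)
  u_3 · u_2 = 0 (should be 0)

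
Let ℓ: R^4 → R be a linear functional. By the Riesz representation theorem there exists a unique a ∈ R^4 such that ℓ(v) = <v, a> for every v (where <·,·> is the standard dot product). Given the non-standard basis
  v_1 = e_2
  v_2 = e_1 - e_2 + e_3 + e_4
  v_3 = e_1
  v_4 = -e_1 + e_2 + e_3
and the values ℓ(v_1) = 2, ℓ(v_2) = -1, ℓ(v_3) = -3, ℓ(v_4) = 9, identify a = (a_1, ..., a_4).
a = (-3, 2, 4, 0)

Write a = (a_1, ..., a_4) in the standard basis. For each basis vector v_i, ℓ(v_i) = <v_i, a> is a linear equation in the a_j's. Collect the n equations into a matrix system V a = ℓ, where row i of V is v_i (expressed in the standard basis). Since V is invertible (lower-triangular with 1s on the diagonal, up to permutation), solve by back-substitution:
  V =
[[0, 1, 0, 0],
 [1, -1, 1, 1],
 [1, 0, 0, 0],
 [-1, 1, 1, 0]]
  V a = (2, -1, -3, 9)
Solving gives a = (-3, 2, 4, 0).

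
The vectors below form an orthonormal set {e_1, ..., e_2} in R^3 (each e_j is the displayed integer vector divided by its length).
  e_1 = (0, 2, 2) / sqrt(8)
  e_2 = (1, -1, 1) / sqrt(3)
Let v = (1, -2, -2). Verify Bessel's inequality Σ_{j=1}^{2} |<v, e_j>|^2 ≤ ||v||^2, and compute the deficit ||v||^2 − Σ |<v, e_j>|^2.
Σ |<v, e_j>|^2 = 25/3; ||v||^2 = 9; deficit = 2/3

Write each e_j = u_j / sqrt(<u_j, u_j>) where u_j is the displayed integer vector. Then <v, e_j> = <v, u_j> / sqrt(<u_j, u_j>), so |<v, e_j>|^2 = <v, u_j>^2 / <u_j, u_j>.
Coefficients: <v, e_1> = -8/sqrt(8), <v, e_2> = 1/sqrt(3).
Square and sum: Σ |<v, e_j>|^2 = 25/3.
Compute ||v||^2 = v·v = 9.
Deficit = 9 − 25/3 = 2/3 ≥ 0, confirming Bessel's inequality. (The deficit equals ||v − Σ <v,e_j> e_j||^2, the squared distance from v to span{e_j}.)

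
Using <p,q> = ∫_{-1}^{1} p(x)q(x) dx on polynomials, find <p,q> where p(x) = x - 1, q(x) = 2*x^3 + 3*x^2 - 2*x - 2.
<p,q> = 22/15

Expand the product: p(x)·q(x) = 2*x^4 + x^3 - 5*x^2 + 2.
∫_{-1}^{1} of each monomial x^k gives [2/(k+1) if k even, 0 if k odd]. Integrating term-by-term (or equivalently evaluating the antiderivative F(x) = 2*x^5/5 + x^4/4 - 5*x^3/3 + 2*x at the endpoints):
  F(1) − F(−1) = 59/60 − (-29/60) = 22/15.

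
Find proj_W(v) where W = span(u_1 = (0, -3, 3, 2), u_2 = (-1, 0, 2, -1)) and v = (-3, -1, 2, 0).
proj_W(v) = (-59/58, -39/58, 157/58, -33/58)

Set up U = [u_1 | ... | u_2] ∈ R^(4×2). The projector onto W = col(U) is P = U (U^T U)^(-1) U^T.
Compute U^T U =
  [22, 4]
  [4, 6],
and U^T v = (9, 7).
Solve U^T U · c = U^T v for the coefficients: c = (13/58, 59/58). The projection is proj_W(v) = U c.
Check: (v - proj_W(v)) · u_1 = 0  (should be 0).
Check: (v - proj_W(v)) · u_2 = 0  (should be 0).
Result: proj_W(v) = (-59/58, -39/58, 157/58, -33/58).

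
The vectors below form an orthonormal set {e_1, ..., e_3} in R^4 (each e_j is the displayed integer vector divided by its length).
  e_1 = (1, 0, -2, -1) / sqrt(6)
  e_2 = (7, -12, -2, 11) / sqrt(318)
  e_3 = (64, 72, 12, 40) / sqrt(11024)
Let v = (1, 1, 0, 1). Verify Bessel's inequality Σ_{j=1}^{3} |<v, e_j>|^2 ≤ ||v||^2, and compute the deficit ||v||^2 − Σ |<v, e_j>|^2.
Σ |<v, e_j>|^2 = 38/13; ||v||^2 = 3; deficit = 1/13

Write each e_j = u_j / sqrt(<u_j, u_j>) where u_j is the displayed integer vector. Then <v, e_j> = <v, u_j> / sqrt(<u_j, u_j>), so |<v, e_j>|^2 = <v, u_j>^2 / <u_j, u_j>.
Coefficients: <v, e_1> = 0/sqrt(6), <v, e_2> = 6/sqrt(318), <v, e_3> = 176/sqrt(11024).
Square and sum: Σ |<v, e_j>|^2 = 38/13.
Compute ||v||^2 = v·v = 3.
Deficit = 3 − 38/13 = 1/13 ≥ 0, confirming Bessel's inequality. (The deficit equals ||v − Σ <v,e_j> e_j||^2, the squared distance from v to span{e_j}.)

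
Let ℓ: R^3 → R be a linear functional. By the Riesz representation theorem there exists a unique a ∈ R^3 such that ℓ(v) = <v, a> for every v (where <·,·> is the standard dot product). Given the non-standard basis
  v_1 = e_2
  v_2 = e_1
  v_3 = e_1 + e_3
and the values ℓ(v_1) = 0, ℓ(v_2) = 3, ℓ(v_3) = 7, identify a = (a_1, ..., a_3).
a = (3, 0, 4)

Write a = (a_1, ..., a_3) in the standard basis. For each basis vector v_i, ℓ(v_i) = <v_i, a> is a linear equation in the a_j's. Collect the n equations into a matrix system V a = ℓ, where row i of V is v_i (expressed in the standard basis). Since V is invertible (lower-triangular with 1s on the diagonal, up to permutation), solve by back-substitution:
  V =
[[0, 1, 0],
 [1, 0, 0],
 [1, 0, 1]]
  V a = (0, 3, 7)
Solving gives a = (3, 0, 4).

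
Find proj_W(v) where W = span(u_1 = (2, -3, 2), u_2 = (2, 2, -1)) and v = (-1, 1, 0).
proj_W(v) = (-130/137, 95/137, -70/137)

Set up U = [u_1 | ... | u_2] ∈ R^(3×2). The projector onto W = col(U) is P = U (U^T U)^(-1) U^T.
Compute U^T U =
  [17, -4]
  [-4, 9],
and U^T v = (-5, 0).
Solve U^T U · c = U^T v for the coefficients: c = (-45/137, -20/137). The projection is proj_W(v) = U c.
Check: (v - proj_W(v)) · u_1 = 0  (should be 0).
Check: (v - proj_W(v)) · u_2 = 0  (should be 0).
Result: proj_W(v) = (-130/137, 95/137, -70/137).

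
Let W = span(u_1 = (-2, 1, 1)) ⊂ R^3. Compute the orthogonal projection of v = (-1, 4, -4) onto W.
proj_W(v) = (-2/3, 1/3, 1/3)

Set up U = [u_1 | ... | u_1] ∈ R^(3×1). The projector onto W = col(U) is P = U (U^T U)^(-1) U^T.
Compute U^T U =
  [6],
and U^T v = (2).
Solve U^T U · c = U^T v for the coefficients: c = (1/3). The projection is proj_W(v) = U c.
Check: (v - proj_W(v)) · u_1 = 0  (should be 0).
Result: proj_W(v) = (-2/3, 1/3, 1/3).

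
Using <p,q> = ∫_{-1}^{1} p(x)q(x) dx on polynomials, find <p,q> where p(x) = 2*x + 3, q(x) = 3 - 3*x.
<p,q> = 14

Expand the product: p(x)·q(x) = -6*x^2 - 3*x + 9.
∫_{-1}^{1} of each monomial x^k gives [2/(k+1) if k even, 0 if k odd]. Integrating term-by-term (or equivalently evaluating the antiderivative F(x) = -2*x^3 - 3*x^2/2 + 9*x at the endpoints):
  F(1) − F(−1) = 11/2 − (-17/2) = 14.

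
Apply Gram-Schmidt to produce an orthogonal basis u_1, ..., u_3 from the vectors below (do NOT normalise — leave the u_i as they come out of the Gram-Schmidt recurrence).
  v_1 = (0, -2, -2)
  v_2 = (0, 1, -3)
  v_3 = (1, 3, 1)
Orthogonal basis:
  u_1 = (0, -2, -2)
  u_2 = (0, 2, -2)
  u_3 = (1, 0, 0)

Apply the Gram-Schmidt recurrence
  u_1 = v_1
  u_i = v_i − Σ_{j<i} ((v_i · u_j) / (u_j · u_j)) · u_j.

Step by step this gives:
  u_1 = (0, -2, -2)
  u_2 = (0, 2, -2)
  u_3 = (1, 0, 0)

Orthogonality check:
  u_2 · u_1 = 0 (should be 0)
  u_3 · u_1 = 0 (should be 0)
  u_3 · u_2 = 0 (should be 0)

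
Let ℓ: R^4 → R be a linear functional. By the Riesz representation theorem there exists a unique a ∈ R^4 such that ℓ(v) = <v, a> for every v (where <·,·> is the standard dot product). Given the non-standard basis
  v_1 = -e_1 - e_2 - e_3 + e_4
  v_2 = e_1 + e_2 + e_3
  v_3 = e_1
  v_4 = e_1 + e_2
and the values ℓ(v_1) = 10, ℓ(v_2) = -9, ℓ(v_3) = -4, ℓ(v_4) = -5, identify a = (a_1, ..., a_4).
a = (-4, -1, -4, 1)

Write a = (a_1, ..., a_4) in the standard basis. For each basis vector v_i, ℓ(v_i) = <v_i, a> is a linear equation in the a_j's. Collect the n equations into a matrix system V a = ℓ, where row i of V is v_i (expressed in the standard basis). Since V is invertible (lower-triangular with 1s on the diagonal, up to permutation), solve by back-substitution:
  V =
[[-1, -1, -1, 1],
 [1, 1, 1, 0],
 [1, 0, 0, 0],
 [1, 1, 0, 0]]
  V a = (10, -9, -4, -5)
Solving gives a = (-4, -1, -4, 1).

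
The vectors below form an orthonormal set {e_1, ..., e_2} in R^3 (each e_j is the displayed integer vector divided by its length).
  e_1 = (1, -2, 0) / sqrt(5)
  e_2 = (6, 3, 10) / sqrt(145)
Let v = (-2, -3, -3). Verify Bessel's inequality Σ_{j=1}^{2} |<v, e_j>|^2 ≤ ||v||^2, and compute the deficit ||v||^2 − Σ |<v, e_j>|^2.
Σ |<v, e_j>|^2 = 613/29; ||v||^2 = 22; deficit = 25/29

Write each e_j = u_j / sqrt(<u_j, u_j>) where u_j is the displayed integer vector. Then <v, e_j> = <v, u_j> / sqrt(<u_j, u_j>), so |<v, e_j>|^2 = <v, u_j>^2 / <u_j, u_j>.
Coefficients: <v, e_1> = 4/sqrt(5), <v, e_2> = -51/sqrt(145).
Square and sum: Σ |<v, e_j>|^2 = 613/29.
Compute ||v||^2 = v·v = 22.
Deficit = 22 − 613/29 = 25/29 ≥ 0, confirming Bessel's inequality. (The deficit equals ||v − Σ <v,e_j> e_j||^2, the squared distance from v to span{e_j}.)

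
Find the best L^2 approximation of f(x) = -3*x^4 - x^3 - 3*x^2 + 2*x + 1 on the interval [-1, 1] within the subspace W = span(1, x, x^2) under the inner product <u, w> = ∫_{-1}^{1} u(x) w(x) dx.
g(x) = -39*x^2/7 + 7*x/5 + 44/35

The best approximation g ∈ W is the orthogonal projection of f onto W. Writing g = a_0 + a_1 x + a_2 x^2, the coefficients solve the normal equations G · a = b where
  G_{ij} = <φ_i, φ_j> and b_i = <f, φ_i>, with φ_0 = 1, φ_1 = x, φ_2 = x^2.
G =
  [2, 0, 2/3]
  [0, 2/3, 0]
  [2/3, 0, 2/5],
b = (-6/5, 14/15, -146/105).
Solving gives a_0 = 44/35, a_1 = 7/5, a_2 = -39/7, so
  g(x) = -39*x^2/7 + 7*x/5 + 44/35.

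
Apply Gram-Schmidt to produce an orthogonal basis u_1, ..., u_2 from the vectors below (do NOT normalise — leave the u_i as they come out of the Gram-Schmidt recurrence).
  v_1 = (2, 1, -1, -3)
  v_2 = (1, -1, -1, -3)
Orthogonal basis:
  u_1 = (2, 1, -1, -3)
  u_2 = (-7/15, -26/15, -4/15, -4/5)

Apply the Gram-Schmidt recurrence
  u_1 = v_1
  u_i = v_i − Σ_{j<i} ((v_i · u_j) / (u_j · u_j)) · u_j.

Step by step this gives:
  u_1 = (2, 1, -1, -3)
  u_2 = (-7/15, -26/15, -4/15, -4/5)

Orthogonality check:
  u_2 · u_1 = 0 (should be 0)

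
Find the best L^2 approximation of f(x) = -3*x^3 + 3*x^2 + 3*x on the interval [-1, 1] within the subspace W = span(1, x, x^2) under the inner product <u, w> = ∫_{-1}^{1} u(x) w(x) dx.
g(x) = 3*x^2 + 6*x/5

The best approximation g ∈ W is the orthogonal projection of f onto W. Writing g = a_0 + a_1 x + a_2 x^2, the coefficients solve the normal equations G · a = b where
  G_{ij} = <φ_i, φ_j> and b_i = <f, φ_i>, with φ_0 = 1, φ_1 = x, φ_2 = x^2.
G =
  [2, 0, 2/3]
  [0, 2/3, 0]
  [2/3, 0, 2/5],
b = (2, 4/5, 6/5).
Solving gives a_0 = 0, a_1 = 6/5, a_2 = 3, so
  g(x) = 3*x^2 + 6*x/5.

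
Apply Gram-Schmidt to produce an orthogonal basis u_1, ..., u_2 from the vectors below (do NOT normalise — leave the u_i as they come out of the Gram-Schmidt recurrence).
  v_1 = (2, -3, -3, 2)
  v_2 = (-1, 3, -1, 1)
Orthogonal basis:
  u_1 = (2, -3, -3, 2)
  u_2 = (-7/13, 30/13, -22/13, 19/13)

Apply the Gram-Schmidt recurrence
  u_1 = v_1
  u_i = v_i − Σ_{j<i} ((v_i · u_j) / (u_j · u_j)) · u_j.

Step by step this gives:
  u_1 = (2, -3, -3, 2)
  u_2 = (-7/13, 30/13, -22/13, 19/13)

Orthogonality check:
  u_2 · u_1 = 0 (should be 0)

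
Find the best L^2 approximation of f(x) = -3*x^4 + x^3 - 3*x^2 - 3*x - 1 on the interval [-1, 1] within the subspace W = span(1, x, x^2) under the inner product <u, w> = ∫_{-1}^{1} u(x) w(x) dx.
g(x) = -39*x^2/7 - 12*x/5 - 26/35

The best approximation g ∈ W is the orthogonal projection of f onto W. Writing g = a_0 + a_1 x + a_2 x^2, the coefficients solve the normal equations G · a = b where
  G_{ij} = <φ_i, φ_j> and b_i = <f, φ_i>, with φ_0 = 1, φ_1 = x, φ_2 = x^2.
G =
  [2, 0, 2/3]
  [0, 2/3, 0]
  [2/3, 0, 2/5],
b = (-26/5, -8/5, -286/105).
Solving gives a_0 = -26/35, a_1 = -12/5, a_2 = -39/7, so
  g(x) = -39*x^2/7 - 12*x/5 - 26/35.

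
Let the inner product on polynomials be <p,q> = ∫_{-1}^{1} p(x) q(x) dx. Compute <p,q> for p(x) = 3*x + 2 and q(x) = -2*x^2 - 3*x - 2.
<p,q> = -50/3

Expand the product: p(x)·q(x) = -6*x^3 - 13*x^2 - 12*x - 4.
∫_{-1}^{1} of each monomial x^k gives [2/(k+1) if k even, 0 if k odd]. Integrating term-by-term (or equivalently evaluating the antiderivative F(x) = -3*x^4/2 - 13*x^3/3 - 6*x^2 - 4*x at the endpoints):
  F(1) − F(−1) = -95/6 − (5/6) = -50/3.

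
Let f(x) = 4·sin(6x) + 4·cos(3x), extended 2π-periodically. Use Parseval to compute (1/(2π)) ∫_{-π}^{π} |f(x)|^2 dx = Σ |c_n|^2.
Σ |c_n|^2 = 16

Expand |f|^2 and use orthogonality of {sin(nx), cos(mx)} on [-π, π]:
  ∫_{-π}^{π} sin(nx)^2 dx = π, ∫ cos(mx)^2 dx = π, and cross terms integrate to 0.
So ∫_{-π}^{π} f(x)^2 dx = 4^2 · π + 4^2 · π = (16 + 16)π.
Divide by 2π: (16 + 16)/2 = 16.
By Parseval, this equals Σ |c_n|^2.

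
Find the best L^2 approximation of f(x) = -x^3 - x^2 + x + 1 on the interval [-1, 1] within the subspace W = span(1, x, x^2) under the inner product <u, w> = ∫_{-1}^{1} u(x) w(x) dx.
g(x) = -x^2 + 2*x/5 + 1

The best approximation g ∈ W is the orthogonal projection of f onto W. Writing g = a_0 + a_1 x + a_2 x^2, the coefficients solve the normal equations G · a = b where
  G_{ij} = <φ_i, φ_j> and b_i = <f, φ_i>, with φ_0 = 1, φ_1 = x, φ_2 = x^2.
G =
  [2, 0, 2/3]
  [0, 2/3, 0]
  [2/3, 0, 2/5],
b = (4/3, 4/15, 4/15).
Solving gives a_0 = 1, a_1 = 2/5, a_2 = -1, so
  g(x) = -x^2 + 2*x/5 + 1.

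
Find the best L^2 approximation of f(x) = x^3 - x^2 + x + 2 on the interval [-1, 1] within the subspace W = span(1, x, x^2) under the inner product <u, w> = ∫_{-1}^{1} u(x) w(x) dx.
g(x) = -x^2 + 8*x/5 + 2

The best approximation g ∈ W is the orthogonal projection of f onto W. Writing g = a_0 + a_1 x + a_2 x^2, the coefficients solve the normal equations G · a = b where
  G_{ij} = <φ_i, φ_j> and b_i = <f, φ_i>, with φ_0 = 1, φ_1 = x, φ_2 = x^2.
G =
  [2, 0, 2/3]
  [0, 2/3, 0]
  [2/3, 0, 2/5],
b = (10/3, 16/15, 14/15).
Solving gives a_0 = 2, a_1 = 8/5, a_2 = -1, so
  g(x) = -x^2 + 8*x/5 + 2.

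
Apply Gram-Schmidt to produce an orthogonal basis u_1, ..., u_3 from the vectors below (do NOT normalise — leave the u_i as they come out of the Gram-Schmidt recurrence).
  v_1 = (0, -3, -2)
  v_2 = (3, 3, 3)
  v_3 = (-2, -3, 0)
Orthogonal basis:
  u_1 = (0, -3, -2)
  u_2 = (3, -6/13, 9/13)
  u_3 = (-4/7, -8/7, 12/7)

Apply the Gram-Schmidt recurrence
  u_1 = v_1
  u_i = v_i − Σ_{j<i} ((v_i · u_j) / (u_j · u_j)) · u_j.

Step by step this gives:
  u_1 = (0, -3, -2)
  u_2 = (3, -6/13, 9/13)
  u_3 = (-4/7, -8/7, 12/7)

Orthogonality check:
  u_2 · u_1 = 0 (should be 0)
  u_3 · u_1 = 0 (should be 0)
  u_3 · u_2 = 0 (should be 0)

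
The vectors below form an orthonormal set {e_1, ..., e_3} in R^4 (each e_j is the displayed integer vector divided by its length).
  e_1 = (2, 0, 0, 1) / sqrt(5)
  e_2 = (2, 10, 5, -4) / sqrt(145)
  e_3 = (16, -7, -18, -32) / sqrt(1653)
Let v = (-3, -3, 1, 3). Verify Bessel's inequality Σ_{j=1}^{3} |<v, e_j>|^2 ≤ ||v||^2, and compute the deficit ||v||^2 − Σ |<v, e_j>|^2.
Σ |<v, e_j>|^2 = 505/19; ||v||^2 = 28; deficit = 27/19

Write each e_j = u_j / sqrt(<u_j, u_j>) where u_j is the displayed integer vector. Then <v, e_j> = <v, u_j> / sqrt(<u_j, u_j>), so |<v, e_j>|^2 = <v, u_j>^2 / <u_j, u_j>.
Coefficients: <v, e_1> = -3/sqrt(5), <v, e_2> = -43/sqrt(145), <v, e_3> = -141/sqrt(1653).
Square and sum: Σ |<v, e_j>|^2 = 505/19.
Compute ||v||^2 = v·v = 28.
Deficit = 28 − 505/19 = 27/19 ≥ 0, confirming Bessel's inequality. (The deficit equals ||v − Σ <v,e_j> e_j||^2, the squared distance from v to span{e_j}.)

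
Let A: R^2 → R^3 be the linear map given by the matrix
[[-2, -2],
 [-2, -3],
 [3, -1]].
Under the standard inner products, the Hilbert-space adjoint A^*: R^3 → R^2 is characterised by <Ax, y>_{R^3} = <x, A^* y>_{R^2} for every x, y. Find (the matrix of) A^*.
A^* = A^T =
[[-2, -2, 3],
 [-2, -3, -1]]

For real matrices with standard dot products, the defining identity <Ax, y> = <x, A^* y> gives (Ax)^T y = x^T (A^*) y, i.e. x^T A^T y = x^T (A^*) y. Since this holds for all x, y, we must have A^* = A^T. Therefore
A^* =
[[-2, -2, 3],
 [-2, -3, -1]].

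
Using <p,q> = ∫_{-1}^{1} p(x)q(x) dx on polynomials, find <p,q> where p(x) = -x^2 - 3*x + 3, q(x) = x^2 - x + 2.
<p,q> = 214/15

Expand the product: p(x)·q(x) = -x^4 - 2*x^3 + 4*x^2 - 9*x + 6.
∫_{-1}^{1} of each monomial x^k gives [2/(k+1) if k even, 0 if k odd]. Integrating term-by-term (or equivalently evaluating the antiderivative F(x) = -x^5/5 - x^4/2 + 4*x^3/3 - 9*x^2/2 + 6*x at the endpoints):
  F(1) − F(−1) = 32/15 − (-182/15) = 214/15.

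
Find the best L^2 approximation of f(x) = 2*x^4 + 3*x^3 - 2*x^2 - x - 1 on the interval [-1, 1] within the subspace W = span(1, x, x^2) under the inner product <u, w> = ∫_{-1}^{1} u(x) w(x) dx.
g(x) = -2*x^2/7 + 4*x/5 - 41/35

The best approximation g ∈ W is the orthogonal projection of f onto W. Writing g = a_0 + a_1 x + a_2 x^2, the coefficients solve the normal equations G · a = b where
  G_{ij} = <φ_i, φ_j> and b_i = <f, φ_i>, with φ_0 = 1, φ_1 = x, φ_2 = x^2.
G =
  [2, 0, 2/3]
  [0, 2/3, 0]
  [2/3, 0, 2/5],
b = (-38/15, 8/15, -94/105).
Solving gives a_0 = -41/35, a_1 = 4/5, a_2 = -2/7, so
  g(x) = -2*x^2/7 + 4*x/5 - 41/35.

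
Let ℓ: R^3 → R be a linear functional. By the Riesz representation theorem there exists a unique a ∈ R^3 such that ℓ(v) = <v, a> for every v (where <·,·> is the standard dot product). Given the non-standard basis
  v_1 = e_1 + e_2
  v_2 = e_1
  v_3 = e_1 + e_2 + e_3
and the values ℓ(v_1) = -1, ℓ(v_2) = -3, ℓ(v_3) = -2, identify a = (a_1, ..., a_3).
a = (-3, 2, -1)

Write a = (a_1, ..., a_3) in the standard basis. For each basis vector v_i, ℓ(v_i) = <v_i, a> is a linear equation in the a_j's. Collect the n equations into a matrix system V a = ℓ, where row i of V is v_i (expressed in the standard basis). Since V is invertible (lower-triangular with 1s on the diagonal, up to permutation), solve by back-substitution:
  V =
[[1, 1, 0],
 [1, 0, 0],
 [1, 1, 1]]
  V a = (-1, -3, -2)
Solving gives a = (-3, 2, -1).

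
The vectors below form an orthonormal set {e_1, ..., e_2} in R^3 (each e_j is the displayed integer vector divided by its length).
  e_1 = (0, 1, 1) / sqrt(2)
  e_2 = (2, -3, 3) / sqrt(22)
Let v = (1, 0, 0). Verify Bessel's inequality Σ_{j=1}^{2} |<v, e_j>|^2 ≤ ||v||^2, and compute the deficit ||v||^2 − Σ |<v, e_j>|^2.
Σ |<v, e_j>|^2 = 2/11; ||v||^2 = 1; deficit = 9/11

Write each e_j = u_j / sqrt(<u_j, u_j>) where u_j is the displayed integer vector. Then <v, e_j> = <v, u_j> / sqrt(<u_j, u_j>), so |<v, e_j>|^2 = <v, u_j>^2 / <u_j, u_j>.
Coefficients: <v, e_1> = 0/sqrt(2), <v, e_2> = 2/sqrt(22).
Square and sum: Σ |<v, e_j>|^2 = 2/11.
Compute ||v||^2 = v·v = 1.
Deficit = 1 − 2/11 = 9/11 ≥ 0, confirming Bessel's inequality. (The deficit equals ||v − Σ <v,e_j> e_j||^2, the squared distance from v to span{e_j}.)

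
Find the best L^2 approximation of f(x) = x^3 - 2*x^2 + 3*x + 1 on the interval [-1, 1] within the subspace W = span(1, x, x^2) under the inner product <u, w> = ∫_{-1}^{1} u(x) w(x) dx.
g(x) = -2*x^2 + 18*x/5 + 1

The best approximation g ∈ W is the orthogonal projection of f onto W. Writing g = a_0 + a_1 x + a_2 x^2, the coefficients solve the normal equations G · a = b where
  G_{ij} = <φ_i, φ_j> and b_i = <f, φ_i>, with φ_0 = 1, φ_1 = x, φ_2 = x^2.
G =
  [2, 0, 2/3]
  [0, 2/3, 0]
  [2/3, 0, 2/5],
b = (2/3, 12/5, -2/15).
Solving gives a_0 = 1, a_1 = 18/5, a_2 = -2, so
  g(x) = -2*x^2 + 18*x/5 + 1.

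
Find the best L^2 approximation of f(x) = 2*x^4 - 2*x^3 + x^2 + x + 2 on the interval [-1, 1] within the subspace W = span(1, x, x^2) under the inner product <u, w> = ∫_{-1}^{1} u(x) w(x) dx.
g(x) = 19*x^2/7 - x/5 + 64/35

The best approximation g ∈ W is the orthogonal projection of f onto W. Writing g = a_0 + a_1 x + a_2 x^2, the coefficients solve the normal equations G · a = b where
  G_{ij} = <φ_i, φ_j> and b_i = <f, φ_i>, with φ_0 = 1, φ_1 = x, φ_2 = x^2.
G =
  [2, 0, 2/3]
  [0, 2/3, 0]
  [2/3, 0, 2/5],
b = (82/15, -2/15, 242/105).
Solving gives a_0 = 64/35, a_1 = -1/5, a_2 = 19/7, so
  g(x) = 19*x^2/7 - x/5 + 64/35.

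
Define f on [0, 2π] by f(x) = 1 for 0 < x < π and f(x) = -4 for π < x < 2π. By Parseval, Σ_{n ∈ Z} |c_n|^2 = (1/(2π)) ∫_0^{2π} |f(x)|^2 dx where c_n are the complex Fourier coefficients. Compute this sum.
Σ |c_n|^2 = 17/2

Parseval equates the L^2 energy of f (normalised by 1/(2π)) with the ℓ^2 sum of its Fourier coefficients: (1/(2π)) ∫_0^{2π} |f|^2 = Σ |c_n|^2.
Compute the left side: (1/(2π)) [∫_0^π 1^2 dx + ∫_π^{2π} (-4)^2 dx] = (1/(2π)) · (1π + 16π) = (1 + 16)/2 = 17/2.
So Σ_{n ∈ Z} |c_n|^2 = 17/2.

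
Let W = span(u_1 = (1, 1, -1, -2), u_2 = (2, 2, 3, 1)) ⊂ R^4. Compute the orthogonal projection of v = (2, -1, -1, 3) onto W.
proj_W(v) = (-2/5, -2/5, 4/5, 6/5)

Set up U = [u_1 | ... | u_2] ∈ R^(4×2). The projector onto W = col(U) is P = U (U^T U)^(-1) U^T.
Compute U^T U =
  [7, -1]
  [-1, 18],
and U^T v = (-4, 2).
Solve U^T U · c = U^T v for the coefficients: c = (-14/25, 2/25). The projection is proj_W(v) = U c.
Check: (v - proj_W(v)) · u_1 = 0  (should be 0).
Check: (v - proj_W(v)) · u_2 = 0  (should be 0).
Result: proj_W(v) = (-2/5, -2/5, 4/5, 6/5).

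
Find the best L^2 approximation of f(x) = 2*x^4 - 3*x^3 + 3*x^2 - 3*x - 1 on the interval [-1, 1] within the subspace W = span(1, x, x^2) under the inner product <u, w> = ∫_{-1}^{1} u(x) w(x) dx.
g(x) = 33*x^2/7 - 24*x/5 - 41/35

The best approximation g ∈ W is the orthogonal projection of f onto W. Writing g = a_0 + a_1 x + a_2 x^2, the coefficients solve the normal equations G · a = b where
  G_{ij} = <φ_i, φ_j> and b_i = <f, φ_i>, with φ_0 = 1, φ_1 = x, φ_2 = x^2.
G =
  [2, 0, 2/3]
  [0, 2/3, 0]
  [2/3, 0, 2/5],
b = (4/5, -16/5, 116/105).
Solving gives a_0 = -41/35, a_1 = -24/5, a_2 = 33/7, so
  g(x) = 33*x^2/7 - 24*x/5 - 41/35.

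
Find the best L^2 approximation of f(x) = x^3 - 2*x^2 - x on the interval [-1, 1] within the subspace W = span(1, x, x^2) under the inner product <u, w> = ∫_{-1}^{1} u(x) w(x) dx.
g(x) = -2*x^2 - 2*x/5

The best approximation g ∈ W is the orthogonal projection of f onto W. Writing g = a_0 + a_1 x + a_2 x^2, the coefficients solve the normal equations G · a = b where
  G_{ij} = <φ_i, φ_j> and b_i = <f, φ_i>, with φ_0 = 1, φ_1 = x, φ_2 = x^2.
G =
  [2, 0, 2/3]
  [0, 2/3, 0]
  [2/3, 0, 2/5],
b = (-4/3, -4/15, -4/5).
Solving gives a_0 = 0, a_1 = -2/5, a_2 = -2, so
  g(x) = -2*x^2 - 2*x/5.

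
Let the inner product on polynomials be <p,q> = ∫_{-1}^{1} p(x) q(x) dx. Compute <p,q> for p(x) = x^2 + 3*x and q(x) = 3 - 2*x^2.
<p,q> = 6/5

Expand the product: p(x)·q(x) = -2*x^4 - 6*x^3 + 3*x^2 + 9*x.
∫_{-1}^{1} of each monomial x^k gives [2/(k+1) if k even, 0 if k odd]. Integrating term-by-term (or equivalently evaluating the antiderivative F(x) = -2*x^5/5 - 3*x^4/2 + x^3 + 9*x^2/2 at the endpoints):
  F(1) − F(−1) = 18/5 − (12/5) = 6/5.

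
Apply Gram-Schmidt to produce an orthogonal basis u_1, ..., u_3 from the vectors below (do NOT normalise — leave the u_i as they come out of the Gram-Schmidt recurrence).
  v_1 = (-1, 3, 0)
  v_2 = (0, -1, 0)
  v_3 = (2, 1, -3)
Orthogonal basis:
  u_1 = (-1, 3, 0)
  u_2 = (-3/10, -1/10, 0)
  u_3 = (0, 0, -3)

Apply the Gram-Schmidt recurrence
  u_1 = v_1
  u_i = v_i − Σ_{j<i} ((v_i · u_j) / (u_j · u_j)) · u_j.

Step by step this gives:
  u_1 = (-1, 3, 0)
  u_2 = (-3/10, -1/10, 0)
  u_3 = (0, 0, -3)

Orthogonality check:
  u_2 · u_1 = 0 (should be 0)
  u_3 · u_1 = 0 (should be 0)
  u_3 · u_2 = 0 (should be 0)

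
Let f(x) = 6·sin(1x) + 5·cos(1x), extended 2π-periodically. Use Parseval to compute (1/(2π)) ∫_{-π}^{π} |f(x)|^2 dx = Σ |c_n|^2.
Σ |c_n|^2 = 61/2

Expand |f|^2 and use orthogonality of {sin(nx), cos(mx)} on [-π, π]:
  ∫_{-π}^{π} sin(nx)^2 dx = π, ∫ cos(mx)^2 dx = π, and cross terms integrate to 0.
So ∫_{-π}^{π} f(x)^2 dx = 6^2 · π + 5^2 · π = (36 + 25)π.
Divide by 2π: (36 + 25)/2 = 61/2.
By Parseval, this equals Σ |c_n|^2.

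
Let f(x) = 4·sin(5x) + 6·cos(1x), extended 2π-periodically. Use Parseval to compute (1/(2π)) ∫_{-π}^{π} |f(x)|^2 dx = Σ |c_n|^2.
Σ |c_n|^2 = 26

Expand |f|^2 and use orthogonality of {sin(nx), cos(mx)} on [-π, π]:
  ∫_{-π}^{π} sin(nx)^2 dx = π, ∫ cos(mx)^2 dx = π, and cross terms integrate to 0.
So ∫_{-π}^{π} f(x)^2 dx = 4^2 · π + 6^2 · π = (16 + 36)π.
Divide by 2π: (16 + 36)/2 = 26.
By Parseval, this equals Σ |c_n|^2.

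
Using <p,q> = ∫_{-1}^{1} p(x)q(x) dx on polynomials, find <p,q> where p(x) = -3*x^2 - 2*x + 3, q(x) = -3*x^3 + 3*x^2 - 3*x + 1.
<p,q> = 64/5

Expand the product: p(x)·q(x) = 9*x^5 - 3*x^4 - 6*x^3 + 12*x^2 - 11*x + 3.
∫_{-1}^{1} of each monomial x^k gives [2/(k+1) if k even, 0 if k odd]. Integrating term-by-term (or equivalently evaluating the antiderivative F(x) = 3*x^6/2 - 3*x^5/5 - 3*x^4/2 + 4*x^3 - 11*x^2/2 + 3*x at the endpoints):
  F(1) − F(−1) = 9/10 − (-119/10) = 64/5.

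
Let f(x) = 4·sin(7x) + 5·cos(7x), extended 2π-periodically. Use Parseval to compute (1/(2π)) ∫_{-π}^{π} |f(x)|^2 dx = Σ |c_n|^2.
Σ |c_n|^2 = 41/2

Expand |f|^2 and use orthogonality of {sin(nx), cos(mx)} on [-π, π]:
  ∫_{-π}^{π} sin(nx)^2 dx = π, ∫ cos(mx)^2 dx = π, and cross terms integrate to 0.
So ∫_{-π}^{π} f(x)^2 dx = 4^2 · π + 5^2 · π = (16 + 25)π.
Divide by 2π: (16 + 25)/2 = 41/2.
By Parseval, this equals Σ |c_n|^2.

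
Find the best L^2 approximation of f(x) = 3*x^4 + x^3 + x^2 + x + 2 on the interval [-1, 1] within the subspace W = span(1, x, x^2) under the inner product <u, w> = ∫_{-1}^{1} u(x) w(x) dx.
g(x) = 25*x^2/7 + 8*x/5 + 61/35

The best approximation g ∈ W is the orthogonal projection of f onto W. Writing g = a_0 + a_1 x + a_2 x^2, the coefficients solve the normal equations G · a = b where
  G_{ij} = <φ_i, φ_j> and b_i = <f, φ_i>, with φ_0 = 1, φ_1 = x, φ_2 = x^2.
G =
  [2, 0, 2/3]
  [0, 2/3, 0]
  [2/3, 0, 2/5],
b = (88/15, 16/15, 272/105).
Solving gives a_0 = 61/35, a_1 = 8/5, a_2 = 25/7, so
  g(x) = 25*x^2/7 + 8*x/5 + 61/35.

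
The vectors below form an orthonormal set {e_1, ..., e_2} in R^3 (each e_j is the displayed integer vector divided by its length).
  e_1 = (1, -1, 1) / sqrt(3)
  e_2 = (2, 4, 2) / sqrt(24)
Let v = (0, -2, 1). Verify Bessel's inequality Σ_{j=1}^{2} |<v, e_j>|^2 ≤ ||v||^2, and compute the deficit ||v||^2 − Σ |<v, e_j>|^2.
Σ |<v, e_j>|^2 = 9/2; ||v||^2 = 5; deficit = 1/2

Write each e_j = u_j / sqrt(<u_j, u_j>) where u_j is the displayed integer vector. Then <v, e_j> = <v, u_j> / sqrt(<u_j, u_j>), so |<v, e_j>|^2 = <v, u_j>^2 / <u_j, u_j>.
Coefficients: <v, e_1> = 3/sqrt(3), <v, e_2> = -6/sqrt(24).
Square and sum: Σ |<v, e_j>|^2 = 9/2.
Compute ||v||^2 = v·v = 5.
Deficit = 5 − 9/2 = 1/2 ≥ 0, confirming Bessel's inequality. (The deficit equals ||v − Σ <v,e_j> e_j||^2, the squared distance from v to span{e_j}.)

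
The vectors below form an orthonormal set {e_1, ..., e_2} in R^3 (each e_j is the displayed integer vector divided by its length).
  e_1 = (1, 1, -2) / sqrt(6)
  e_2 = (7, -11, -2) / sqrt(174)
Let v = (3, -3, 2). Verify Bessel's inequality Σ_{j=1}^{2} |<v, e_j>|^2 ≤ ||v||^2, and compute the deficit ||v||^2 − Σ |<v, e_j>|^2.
Σ |<v, e_j>|^2 = 494/29; ||v||^2 = 22; deficit = 144/29

Write each e_j = u_j / sqrt(<u_j, u_j>) where u_j is the displayed integer vector. Then <v, e_j> = <v, u_j> / sqrt(<u_j, u_j>), so |<v, e_j>|^2 = <v, u_j>^2 / <u_j, u_j>.
Coefficients: <v, e_1> = -4/sqrt(6), <v, e_2> = 50/sqrt(174).
Square and sum: Σ |<v, e_j>|^2 = 494/29.
Compute ||v||^2 = v·v = 22.
Deficit = 22 − 494/29 = 144/29 ≥ 0, confirming Bessel's inequality. (The deficit equals ||v − Σ <v,e_j> e_j||^2, the squared distance from v to span{e_j}.)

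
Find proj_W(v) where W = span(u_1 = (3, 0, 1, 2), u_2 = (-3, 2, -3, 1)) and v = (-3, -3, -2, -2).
proj_W(v) = (-223/74, -52/111, -119/222, -301/111)

Set up U = [u_1 | ... | u_2] ∈ R^(4×2). The projector onto W = col(U) is P = U (U^T U)^(-1) U^T.
Compute U^T U =
  [14, -10]
  [-10, 23],
and U^T v = (-15, 7).
Solve U^T U · c = U^T v for the coefficients: c = (-275/222, -26/111). The projection is proj_W(v) = U c.
Check: (v - proj_W(v)) · u_1 = 0  (should be 0).
Check: (v - proj_W(v)) · u_2 = 0  (should be 0).
Result: proj_W(v) = (-223/74, -52/111, -119/222, -301/111).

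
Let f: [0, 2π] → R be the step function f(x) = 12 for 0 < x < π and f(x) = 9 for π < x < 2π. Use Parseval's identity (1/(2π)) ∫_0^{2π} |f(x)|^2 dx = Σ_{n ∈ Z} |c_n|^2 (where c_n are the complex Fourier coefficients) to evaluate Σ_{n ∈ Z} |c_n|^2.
Σ |c_n|^2 = 225/2

Parseval equates the L^2 energy of f (normalised by 1/(2π)) with the ℓ^2 sum of its Fourier coefficients: (1/(2π)) ∫_0^{2π} |f|^2 = Σ |c_n|^2.
Compute the left side: (1/(2π)) [∫_0^π 12^2 dx + ∫_π^{2π} 9^2 dx] = (1/(2π)) · (144π + 81π) = (144 + 81)/2 = 225/2.
So Σ_{n ∈ Z} |c_n|^2 = 225/2.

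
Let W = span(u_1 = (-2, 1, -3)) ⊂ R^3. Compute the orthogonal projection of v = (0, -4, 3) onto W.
proj_W(v) = (13/7, -13/14, 39/14)

Set up U = [u_1 | ... | u_1] ∈ R^(3×1). The projector onto W = col(U) is P = U (U^T U)^(-1) U^T.
Compute U^T U =
  [14],
and U^T v = (-13).
Solve U^T U · c = U^T v for the coefficients: c = (-13/14). The projection is proj_W(v) = U c.
Check: (v - proj_W(v)) · u_1 = 0  (should be 0).
Result: proj_W(v) = (13/7, -13/14, 39/14).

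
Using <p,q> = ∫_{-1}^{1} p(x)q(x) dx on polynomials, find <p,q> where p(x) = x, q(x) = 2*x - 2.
<p,q> = 4/3

Expand the product: p(x)·q(x) = 2*x^2 - 2*x.
∫_{-1}^{1} of each monomial x^k gives [2/(k+1) if k even, 0 if k odd]. Integrating term-by-term (or equivalently evaluating the antiderivative F(x) = 2*x^3/3 - x^2 at the endpoints):
  F(1) − F(−1) = -1/3 − (-5/3) = 4/3.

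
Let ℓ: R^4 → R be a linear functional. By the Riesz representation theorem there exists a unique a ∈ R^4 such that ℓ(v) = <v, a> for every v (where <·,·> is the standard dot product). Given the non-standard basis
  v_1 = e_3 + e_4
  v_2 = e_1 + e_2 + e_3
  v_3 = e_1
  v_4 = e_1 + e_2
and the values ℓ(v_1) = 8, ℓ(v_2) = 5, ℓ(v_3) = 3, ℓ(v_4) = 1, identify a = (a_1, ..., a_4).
a = (3, -2, 4, 4)

Write a = (a_1, ..., a_4) in the standard basis. For each basis vector v_i, ℓ(v_i) = <v_i, a> is a linear equation in the a_j's. Collect the n equations into a matrix system V a = ℓ, where row i of V is v_i (expressed in the standard basis). Since V is invertible (lower-triangular with 1s on the diagonal, up to permutation), solve by back-substitution:
  V =
[[0, 0, 1, 1],
 [1, 1, 1, 0],
 [1, 0, 0, 0],
 [1, 1, 0, 0]]
  V a = (8, 5, 3, 1)
Solving gives a = (3, -2, 4, 4).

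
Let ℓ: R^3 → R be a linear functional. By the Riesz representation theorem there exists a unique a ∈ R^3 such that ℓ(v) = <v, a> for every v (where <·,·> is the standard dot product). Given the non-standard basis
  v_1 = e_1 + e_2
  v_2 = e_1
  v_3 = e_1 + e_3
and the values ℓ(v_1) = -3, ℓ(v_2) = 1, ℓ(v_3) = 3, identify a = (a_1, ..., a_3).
a = (1, -4, 2)

Write a = (a_1, ..., a_3) in the standard basis. For each basis vector v_i, ℓ(v_i) = <v_i, a> is a linear equation in the a_j's. Collect the n equations into a matrix system V a = ℓ, where row i of V is v_i (expressed in the standard basis). Since V is invertible (lower-triangular with 1s on the diagonal, up to permutation), solve by back-substitution:
  V =
[[1, 1, 0],
 [1, 0, 0],
 [1, 0, 1]]
  V a = (-3, 1, 3)
Solving gives a = (1, -4, 2).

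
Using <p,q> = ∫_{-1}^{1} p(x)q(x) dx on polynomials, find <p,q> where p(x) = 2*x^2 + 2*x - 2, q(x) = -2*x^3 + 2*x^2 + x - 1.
<p,q> = 4/3

Expand the product: p(x)·q(x) = -4*x^5 + 10*x^3 - 4*x^2 - 4*x + 2.
∫_{-1}^{1} of each monomial x^k gives [2/(k+1) if k even, 0 if k odd]. Integrating term-by-term (or equivalently evaluating the antiderivative F(x) = -2*x^6/3 + 5*x^4/2 - 4*x^3/3 - 2*x^2 + 2*x at the endpoints):
  F(1) − F(−1) = 1/2 − (-5/6) = 4/3.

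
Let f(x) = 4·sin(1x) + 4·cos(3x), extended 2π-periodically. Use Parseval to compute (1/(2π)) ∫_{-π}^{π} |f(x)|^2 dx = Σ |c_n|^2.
Σ |c_n|^2 = 16

Expand |f|^2 and use orthogonality of {sin(nx), cos(mx)} on [-π, π]:
  ∫_{-π}^{π} sin(nx)^2 dx = π, ∫ cos(mx)^2 dx = π, and cross terms integrate to 0.
So ∫_{-π}^{π} f(x)^2 dx = 4^2 · π + 4^2 · π = (16 + 16)π.
Divide by 2π: (16 + 16)/2 = 16.
By Parseval, this equals Σ |c_n|^2.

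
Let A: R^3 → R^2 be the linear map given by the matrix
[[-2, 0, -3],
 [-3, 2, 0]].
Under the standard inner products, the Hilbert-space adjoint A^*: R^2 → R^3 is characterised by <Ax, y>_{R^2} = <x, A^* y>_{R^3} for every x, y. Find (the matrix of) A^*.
A^* = A^T =
[[-2, -3],
 [0, 2],
 [-3, 0]]

For real matrices with standard dot products, the defining identity <Ax, y> = <x, A^* y> gives (Ax)^T y = x^T (A^*) y, i.e. x^T A^T y = x^T (A^*) y. Since this holds for all x, y, we must have A^* = A^T. Therefore
A^* =
[[-2, -3],
 [0, 2],
 [-3, 0]].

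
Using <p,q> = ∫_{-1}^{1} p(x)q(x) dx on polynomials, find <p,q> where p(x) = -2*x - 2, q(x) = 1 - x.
<p,q> = -8/3

Expand the product: p(x)·q(x) = 2*x^2 - 2.
∫_{-1}^{1} of each monomial x^k gives [2/(k+1) if k even, 0 if k odd]. Integrating term-by-term (or equivalently evaluating the antiderivative F(x) = 2*x^3/3 - 2*x at the endpoints):
  F(1) − F(−1) = -4/3 − (4/3) = -8/3.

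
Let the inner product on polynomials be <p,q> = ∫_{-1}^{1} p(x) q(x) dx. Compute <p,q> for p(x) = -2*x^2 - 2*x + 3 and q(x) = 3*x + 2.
<p,q> = 16/3

Expand the product: p(x)·q(x) = -6*x^3 - 10*x^2 + 5*x + 6.
∫_{-1}^{1} of each monomial x^k gives [2/(k+1) if k even, 0 if k odd]. Integrating term-by-term (or equivalently evaluating the antiderivative F(x) = -3*x^4/2 - 10*x^3/3 + 5*x^2/2 + 6*x at the endpoints):
  F(1) − F(−1) = 11/3 − (-5/3) = 16/3.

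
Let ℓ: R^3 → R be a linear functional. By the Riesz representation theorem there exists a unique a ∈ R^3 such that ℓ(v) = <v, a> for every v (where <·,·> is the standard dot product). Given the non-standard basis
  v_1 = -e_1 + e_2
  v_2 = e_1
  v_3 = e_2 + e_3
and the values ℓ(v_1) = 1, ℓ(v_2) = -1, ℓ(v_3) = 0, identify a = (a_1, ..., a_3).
a = (-1, 0, 0)

Write a = (a_1, ..., a_3) in the standard basis. For each basis vector v_i, ℓ(v_i) = <v_i, a> is a linear equation in the a_j's. Collect the n equations into a matrix system V a = ℓ, where row i of V is v_i (expressed in the standard basis). Since V is invertible (lower-triangular with 1s on the diagonal, up to permutation), solve by back-substitution:
  V =
[[-1, 1, 0],
 [1, 0, 0],
 [0, 1, 1]]
  V a = (1, -1, 0)
Solving gives a = (-1, 0, 0).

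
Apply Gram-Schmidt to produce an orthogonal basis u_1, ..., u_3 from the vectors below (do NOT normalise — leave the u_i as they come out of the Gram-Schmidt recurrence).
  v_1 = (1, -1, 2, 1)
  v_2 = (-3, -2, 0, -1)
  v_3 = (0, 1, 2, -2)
Orthogonal basis:
  u_1 = (1, -1, 2, 1)
  u_2 = (-19/7, -16/7, 4/7, -5/7)
  u_3 = (-4/47, 56/47, 80/47, -100/47)

Apply the Gram-Schmidt recurrence
  u_1 = v_1
  u_i = v_i − Σ_{j<i} ((v_i · u_j) / (u_j · u_j)) · u_j.

Step by step this gives:
  u_1 = (1, -1, 2, 1)
  u_2 = (-19/7, -16/7, 4/7, -5/7)
  u_3 = (-4/47, 56/47, 80/47, -100/47)

Orthogonality check:
  u_2 · u_1 = 0 (should be 0)
  u_3 · u_1 = 0 (should be 0)
  u_3 · u_2 = 0 (should be 0)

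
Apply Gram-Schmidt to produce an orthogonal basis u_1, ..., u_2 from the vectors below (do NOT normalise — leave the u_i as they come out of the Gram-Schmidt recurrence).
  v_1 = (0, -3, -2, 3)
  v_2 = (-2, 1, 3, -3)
Orthogonal basis:
  u_1 = (0, -3, -2, 3)
  u_2 = (-2, -16/11, 15/11, -6/11)

Apply the Gram-Schmidt recurrence
  u_1 = v_1
  u_i = v_i − Σ_{j<i} ((v_i · u_j) / (u_j · u_j)) · u_j.

Step by step this gives:
  u_1 = (0, -3, -2, 3)
  u_2 = (-2, -16/11, 15/11, -6/11)

Orthogonality check:
  u_2 · u_1 = 0 (should be 0)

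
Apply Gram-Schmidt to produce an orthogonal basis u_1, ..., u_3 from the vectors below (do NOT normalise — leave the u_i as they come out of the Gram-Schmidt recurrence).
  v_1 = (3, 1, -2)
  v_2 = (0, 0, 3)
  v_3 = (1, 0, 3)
Orthogonal basis:
  u_1 = (3, 1, -2)
  u_2 = (9/7, 3/7, 15/7)
  u_3 = (1/10, -3/10, 0)

Apply the Gram-Schmidt recurrence
  u_1 = v_1
  u_i = v_i − Σ_{j<i} ((v_i · u_j) / (u_j · u_j)) · u_j.

Step by step this gives:
  u_1 = (3, 1, -2)
  u_2 = (9/7, 3/7, 15/7)
  u_3 = (1/10, -3/10, 0)

Orthogonality check:
  u_2 · u_1 = 0 (should be 0)
  u_3 · u_1 = 0 (should be 0)
  u_3 · u_2 = 0 (should be 0)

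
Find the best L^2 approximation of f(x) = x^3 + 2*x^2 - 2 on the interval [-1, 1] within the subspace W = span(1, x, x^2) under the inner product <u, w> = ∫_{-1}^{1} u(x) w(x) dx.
g(x) = 2*x^2 + 3*x/5 - 2

The best approximation g ∈ W is the orthogonal projection of f onto W. Writing g = a_0 + a_1 x + a_2 x^2, the coefficients solve the normal equations G · a = b where
  G_{ij} = <φ_i, φ_j> and b_i = <f, φ_i>, with φ_0 = 1, φ_1 = x, φ_2 = x^2.
G =
  [2, 0, 2/3]
  [0, 2/3, 0]
  [2/3, 0, 2/5],
b = (-8/3, 2/5, -8/15).
Solving gives a_0 = -2, a_1 = 3/5, a_2 = 2, so
  g(x) = 2*x^2 + 3*x/5 - 2.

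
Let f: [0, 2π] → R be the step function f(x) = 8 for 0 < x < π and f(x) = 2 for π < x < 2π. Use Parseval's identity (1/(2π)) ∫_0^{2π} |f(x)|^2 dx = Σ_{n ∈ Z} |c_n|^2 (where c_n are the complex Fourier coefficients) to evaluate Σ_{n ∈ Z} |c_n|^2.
Σ |c_n|^2 = 34

Parseval equates the L^2 energy of f (normalised by 1/(2π)) with the ℓ^2 sum of its Fourier coefficients: (1/(2π)) ∫_0^{2π} |f|^2 = Σ |c_n|^2.
Compute the left side: (1/(2π)) [∫_0^π 8^2 dx + ∫_π^{2π} 2^2 dx] = (1/(2π)) · (64π + 4π) = (64 + 4)/2 = 34.
So Σ_{n ∈ Z} |c_n|^2 = 34.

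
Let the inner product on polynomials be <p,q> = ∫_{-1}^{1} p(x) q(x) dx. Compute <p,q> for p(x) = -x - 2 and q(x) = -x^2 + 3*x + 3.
<p,q> = -38/3

Expand the product: p(x)·q(x) = x^3 - x^2 - 9*x - 6.
∫_{-1}^{1} of each monomial x^k gives [2/(k+1) if k even, 0 if k odd]. Integrating term-by-term (or equivalently evaluating the antiderivative F(x) = x^4/4 - x^3/3 - 9*x^2/2 - 6*x at the endpoints):
  F(1) − F(−1) = -127/12 − (25/12) = -38/3.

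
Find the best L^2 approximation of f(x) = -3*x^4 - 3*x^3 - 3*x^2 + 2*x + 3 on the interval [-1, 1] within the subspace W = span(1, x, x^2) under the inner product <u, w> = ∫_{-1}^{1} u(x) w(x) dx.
g(x) = -39*x^2/7 + x/5 + 114/35

The best approximation g ∈ W is the orthogonal projection of f onto W. Writing g = a_0 + a_1 x + a_2 x^2, the coefficients solve the normal equations G · a = b where
  G_{ij} = <φ_i, φ_j> and b_i = <f, φ_i>, with φ_0 = 1, φ_1 = x, φ_2 = x^2.
G =
  [2, 0, 2/3]
  [0, 2/3, 0]
  [2/3, 0, 2/5],
b = (14/5, 2/15, -2/35).
Solving gives a_0 = 114/35, a_1 = 1/5, a_2 = -39/7, so
  g(x) = -39*x^2/7 + x/5 + 114/35.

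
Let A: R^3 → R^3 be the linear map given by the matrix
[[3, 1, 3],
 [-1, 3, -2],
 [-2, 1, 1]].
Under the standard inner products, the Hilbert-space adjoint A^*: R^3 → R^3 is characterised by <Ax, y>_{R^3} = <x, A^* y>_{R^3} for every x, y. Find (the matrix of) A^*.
A^* = A^T =
[[3, -1, -2],
 [1, 3, 1],
 [3, -2, 1]]

For real matrices with standard dot products, the defining identity <Ax, y> = <x, A^* y> gives (Ax)^T y = x^T (A^*) y, i.e. x^T A^T y = x^T (A^*) y. Since this holds for all x, y, we must have A^* = A^T. Therefore
A^* =
[[3, -1, -2],
 [1, 3, 1],
 [3, -2, 1]].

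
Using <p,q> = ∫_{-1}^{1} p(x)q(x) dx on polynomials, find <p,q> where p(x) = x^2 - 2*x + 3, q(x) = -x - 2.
<p,q> = -12

Expand the product: p(x)·q(x) = -x^3 + x - 6.
∫_{-1}^{1} of each monomial x^k gives [2/(k+1) if k even, 0 if k odd]. Integrating term-by-term (or equivalently evaluating the antiderivative F(x) = -x^4/4 + x^2/2 - 6*x at the endpoints):
  F(1) − F(−1) = -23/4 − (25/4) = -12.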